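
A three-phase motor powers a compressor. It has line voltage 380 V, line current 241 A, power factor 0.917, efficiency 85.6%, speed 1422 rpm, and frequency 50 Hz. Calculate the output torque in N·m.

836 N·m

P_in = √3·V·I·cosφ = 1.732 × 380 × 241 × 0.917 = 145451 W
P_out = η·P_in = 0.856 × 145451 = 124506 W
n = 1422 rpm
ω = 2π×1422/60 = 148.9 rad/s
τ = P_out/ω = 124506/148.9 = 836 N·m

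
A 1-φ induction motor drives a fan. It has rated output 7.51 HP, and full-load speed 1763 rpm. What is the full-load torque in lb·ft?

22.4 lb·ft

P_out = 7.51 × 746 = 5602 W
ω = 2π × 1763/60 = 184.6 rad/s
τ = P_out/ω = 5602/184.6 = 30.35 N·m
In lb·ft: 30.35/1.356 = 22.4 lb·ft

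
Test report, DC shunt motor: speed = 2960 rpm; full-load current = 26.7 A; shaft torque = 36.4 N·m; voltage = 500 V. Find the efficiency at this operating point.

84.5 %

ω = 2π × 2960/60 = 310 rad/s; P_out = τω = 36.4 × 310 = 11284 W
P_in = V·I = 500 × 26.7 = 13350 W
η = P_out / P_in = 11284 / 13350 = 0.845 = 84.5%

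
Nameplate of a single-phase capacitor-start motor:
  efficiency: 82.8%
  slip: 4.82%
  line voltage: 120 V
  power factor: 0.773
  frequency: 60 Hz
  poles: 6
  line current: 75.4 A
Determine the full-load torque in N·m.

P_in = V·I·cosφ = 120 × 75.4 × 0.773 = 6994 W
P_out = η·P_in = 0.828 × 6994 = 5791 W
n_s = 120×60/6 = 1200 rpm; n = 1200×(1−0.0482) = 1142 rpm
ω = 2π×1142/60 = 119.6 rad/s
τ = P_out/ω = 5791/119.6 = 48.4 N·m

48.4 N·m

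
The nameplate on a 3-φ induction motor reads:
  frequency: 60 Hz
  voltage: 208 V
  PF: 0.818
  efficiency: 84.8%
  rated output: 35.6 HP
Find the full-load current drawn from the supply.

P_out = 35.6 × 746 = 26558 W
P_in = P_out / η = 26558 / 0.848 = 31318 W
I_L = P_in / (√3·V_L·cosφ) = 31318 / (1.732 × 208 × 0.818) = 106 A

106 A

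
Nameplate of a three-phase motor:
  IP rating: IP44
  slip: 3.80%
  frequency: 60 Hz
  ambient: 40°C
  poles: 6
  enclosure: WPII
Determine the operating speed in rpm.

1154 rpm

n_s = 120f/p = 120×60/6 = 1200 rpm
n = n_s(1 − s) = 1200 × (1 − 0.038) = 1154 rpm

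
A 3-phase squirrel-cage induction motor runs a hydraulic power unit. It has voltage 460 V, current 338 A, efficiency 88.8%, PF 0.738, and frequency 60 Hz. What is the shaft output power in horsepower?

237 HP

P_in = √3·V·I·cosφ = 1.732 × 460 × 338 × 0.738 = 198737 W
P_out = η·P_in = 0.888 × 198737 = 176478 W
= 176478/746 = 237 HP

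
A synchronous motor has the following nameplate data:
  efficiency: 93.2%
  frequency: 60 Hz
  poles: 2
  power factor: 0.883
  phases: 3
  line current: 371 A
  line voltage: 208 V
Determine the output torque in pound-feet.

P_in = √3·V·I·cosφ = 1.732 × 208 × 371 × 0.883 = 118017 W
P_out = η·P_in = 0.932 × 118017 = 109992 W
n = n_s = 120×60/2 = 3600 rpm (synchronous)
ω = 2π×3600/60 = 377 rad/s
τ = P_out/ω = 109992/377 = 291.8 N·m
In lb·ft: 291.8/1.356 = 215 lb·ft

215 lb·ft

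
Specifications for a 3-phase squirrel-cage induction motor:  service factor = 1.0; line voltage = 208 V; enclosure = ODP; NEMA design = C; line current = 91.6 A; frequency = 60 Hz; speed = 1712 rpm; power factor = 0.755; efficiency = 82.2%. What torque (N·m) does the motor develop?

P_in = √3·V·I·cosφ = 1.732 × 208 × 91.6 × 0.755 = 24915 W
P_out = η·P_in = 0.822 × 24915 = 20480 W
n = 1712 rpm
ω = 2π×1712/60 = 179.3 rad/s
τ = P_out/ω = 20480/179.3 = 114 N·m

114 N·m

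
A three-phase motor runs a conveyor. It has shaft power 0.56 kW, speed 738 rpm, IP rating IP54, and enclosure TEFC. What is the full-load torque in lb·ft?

5.34 lb·ft

ω = 2π × 738/60 = 77.28 rad/s
τ = P/ω = 560/77.28 = 7.246 N·m
In lb·ft: 7.246/1.356 = 5.34 lb·ft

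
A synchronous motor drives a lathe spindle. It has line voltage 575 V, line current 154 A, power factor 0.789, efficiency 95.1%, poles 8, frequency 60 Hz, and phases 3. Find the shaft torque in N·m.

1220 N·m

P_in = √3·V·I·cosφ = 1.732 × 575 × 154 × 0.789 = 121008 W
P_out = η·P_in = 0.951 × 121008 = 115079 W
n = n_s = 120×60/8 = 900 rpm (synchronous)
ω = 2π×900/60 = 94.25 rad/s
τ = P_out/ω = 115079/94.25 = 1220 N·m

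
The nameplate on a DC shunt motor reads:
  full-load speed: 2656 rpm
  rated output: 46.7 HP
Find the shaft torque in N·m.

125 N·m

P_out = 46.7 × 746 = 34838 W
ω = 2π × 2656/60 = 278.1 rad/s
τ = P_out/ω = 34838/278.1 = 125 N·m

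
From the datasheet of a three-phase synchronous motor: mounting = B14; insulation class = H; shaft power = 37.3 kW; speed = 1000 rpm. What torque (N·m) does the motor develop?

356 N·m

ω = 2π × 1000/60 = 104.7 rad/s
τ = P/ω = 37300/104.7 = 356 N·m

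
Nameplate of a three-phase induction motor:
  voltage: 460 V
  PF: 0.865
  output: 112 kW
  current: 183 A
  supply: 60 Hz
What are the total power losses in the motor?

P_in = √3·V·I·cosφ = 1.732×460×183×0.865 = 126117 W
P_out = 112000 W
Losses = P_in − P_out = 126117 − 112000 = 14117 W

14.1 kW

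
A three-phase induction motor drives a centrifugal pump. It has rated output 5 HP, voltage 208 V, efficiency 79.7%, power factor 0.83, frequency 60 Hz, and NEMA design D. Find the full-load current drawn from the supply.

15.7 A

P_out = 5 × 746 = 3730 W
P_in = P_out / η = 3730 / 0.797 = 4680 W
I_L = P_in / (√3·V_L·cosφ) = 4680 / (1.732 × 208 × 0.83) = 15.7 A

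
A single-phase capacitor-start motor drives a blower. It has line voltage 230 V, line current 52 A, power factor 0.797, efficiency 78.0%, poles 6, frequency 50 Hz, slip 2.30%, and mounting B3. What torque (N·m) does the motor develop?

P_in = V·I·cosφ = 230 × 52 × 0.797 = 9532 W
P_out = η·P_in = 0.78 × 9532 = 7435 W
n_s = 120×50/6 = 1000 rpm; n = 1000×(1−0.023) = 977 rpm
ω = 2π×977/60 = 102.3 rad/s
τ = P_out/ω = 7435/102.3 = 72.7 N·m

72.7 N·m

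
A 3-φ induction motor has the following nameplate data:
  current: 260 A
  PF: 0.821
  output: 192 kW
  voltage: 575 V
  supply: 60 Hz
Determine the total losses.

P_in = √3·V·I·cosφ = 1.732×575×260×0.821 = 212585 W
P_out = 192000 W
Losses = P_in − P_out = 212585 − 192000 = 20585 W

20.6 kW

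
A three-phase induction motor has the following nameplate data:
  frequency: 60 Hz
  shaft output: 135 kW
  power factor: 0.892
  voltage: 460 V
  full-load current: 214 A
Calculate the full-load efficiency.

88.8 %

P_out = 135 kW = 135000 W
P_in = √3·V_L·I_L·cosφ = 1.732 × 460 × 214 × 0.892 = 152084 W
η = P_out / P_in = 135000 / 152084 = 0.888 = 88.8%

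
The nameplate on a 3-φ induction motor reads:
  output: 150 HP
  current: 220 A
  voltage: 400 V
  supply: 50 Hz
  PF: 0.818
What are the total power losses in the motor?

P_in = √3·V·I·cosφ = 1.732×400×220×0.818 = 124676 W
P_out = 150×746 = 111900 W
Losses = P_in − P_out = 124676 − 111900 = 12776 W

12.8 kW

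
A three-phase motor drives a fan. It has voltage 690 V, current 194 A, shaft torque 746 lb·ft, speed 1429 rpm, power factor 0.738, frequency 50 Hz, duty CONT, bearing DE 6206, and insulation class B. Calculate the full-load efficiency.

88.5 %

τ = 746 lb·ft × 1.356 = 1012 N·m
ω = 2π × 1429/60 = 149.6 rad/s; P_out = τω = 1012 × 149.6 = 151395 W
P_in = √3·V_L·I_L·cosφ = 1.732 × 690 × 194 × 0.738 = 171102 W
η = P_out / P_in = 151395 / 171102 = 0.885 = 88.5%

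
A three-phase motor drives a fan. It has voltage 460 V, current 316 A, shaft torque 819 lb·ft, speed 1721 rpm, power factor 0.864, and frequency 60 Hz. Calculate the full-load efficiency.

92.0 %

τ = 819 lb·ft × 1.356 = 1111 N·m
ω = 2π × 1721/60 = 180.2 rad/s; P_out = τω = 1111 × 180.2 = 200202 W
P_in = √3·V_L·I_L·cosφ = 1.732 × 460 × 316 × 0.864 = 217524 W
η = P_out / P_in = 200202 / 217524 = 0.920 = 92.0%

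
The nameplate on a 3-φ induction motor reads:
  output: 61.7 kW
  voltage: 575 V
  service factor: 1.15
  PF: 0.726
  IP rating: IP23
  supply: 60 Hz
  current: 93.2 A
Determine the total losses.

5690 W

P_in = √3·V·I·cosφ = 1.732×575×93.2×0.726 = 67386 W
P_out = 61700 W
Losses = P_in − P_out = 67386 − 61700 = 5686 W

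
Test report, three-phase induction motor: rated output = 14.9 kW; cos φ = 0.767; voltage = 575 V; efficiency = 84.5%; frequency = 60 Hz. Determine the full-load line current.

23.1 A

P_out = 14.9 kW = 14900 W
P_in = P_out / η = 14900 / 0.845 = 17633 W
I_L = P_in / (√3·V_L·cosφ) = 17633 / (1.732 × 575 × 0.767) = 23.1 A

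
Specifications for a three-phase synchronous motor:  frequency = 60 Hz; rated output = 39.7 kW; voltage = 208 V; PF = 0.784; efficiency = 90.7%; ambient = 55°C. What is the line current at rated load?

P_out = 39.7 kW = 39700 W
P_in = P_out / η = 39700 / 0.907 = 43771 W
I_L = P_in / (√3·V_L·cosφ) = 43771 / (1.732 × 208 × 0.784) = 155 A

155 A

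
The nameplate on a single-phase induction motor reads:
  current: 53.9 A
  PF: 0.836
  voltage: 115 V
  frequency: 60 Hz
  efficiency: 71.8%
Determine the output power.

P_in = V·I·cosφ = 115 × 53.9 × 0.836 = 5182 W
P_out = η·P_in = 0.718 × 5182 = 3721 W

3.72 kW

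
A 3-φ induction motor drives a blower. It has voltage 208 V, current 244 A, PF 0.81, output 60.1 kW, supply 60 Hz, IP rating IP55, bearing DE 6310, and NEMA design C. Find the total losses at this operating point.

P_in = √3·V·I·cosφ = 1.732×208×244×0.81 = 71201 W
P_out = 60100 W
Losses = P_in − P_out = 71201 − 60100 = 11101 W

11100 W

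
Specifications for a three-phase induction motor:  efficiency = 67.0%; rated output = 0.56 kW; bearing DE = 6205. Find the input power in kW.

P_out = 560 W
P_in = P_out/η = 560/0.67 = 836 W = 0.836 kW

0.836 kW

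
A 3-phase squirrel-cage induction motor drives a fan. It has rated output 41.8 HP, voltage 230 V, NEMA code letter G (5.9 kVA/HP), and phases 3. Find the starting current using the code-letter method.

619 A

S_LR = 5.9 × 41.8 = 246.62 kVA
I_LR = S_LR/(√3·V_L) = 246620/(1.732×230) = 619 A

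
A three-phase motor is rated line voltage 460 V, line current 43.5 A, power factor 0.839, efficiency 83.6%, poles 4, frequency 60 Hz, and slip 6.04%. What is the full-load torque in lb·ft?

P_in = √3·V·I·cosφ = 1.732 × 460 × 43.5 × 0.839 = 29077 W
P_out = η·P_in = 0.836 × 29077 = 24308 W
n_s = 120×60/4 = 1800 rpm; n = 1800×(1−0.0604) = 1691 rpm
ω = 2π×1691/60 = 177.1 rad/s
τ = P_out/ω = 24308/177.1 = 137.3 N·m
In lb·ft: 137.3/1.356 = 101 lb·ft

101 lb·ft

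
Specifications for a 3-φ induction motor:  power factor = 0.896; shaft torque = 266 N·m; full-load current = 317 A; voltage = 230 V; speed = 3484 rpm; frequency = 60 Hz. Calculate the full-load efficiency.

ω = 2π × 3484/60 = 364.8 rad/s; P_out = τω = 266 × 364.8 = 97037 W
P_in = √3·V_L·I_L·cosφ = 1.732 × 230 × 317 × 0.896 = 113147 W
η = P_out / P_in = 97037 / 113147 = 0.858 = 85.8%

85.8 %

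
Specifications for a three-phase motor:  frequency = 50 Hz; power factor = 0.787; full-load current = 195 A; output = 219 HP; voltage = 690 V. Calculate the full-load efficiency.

89.1 %

P_out = 219 × 746 = 163374 W
P_in = √3·V_L·I_L·cosφ = 1.732 × 690 × 195 × 0.787 = 183403 W
η = P_out / P_in = 163374 / 183403 = 0.891 = 89.1%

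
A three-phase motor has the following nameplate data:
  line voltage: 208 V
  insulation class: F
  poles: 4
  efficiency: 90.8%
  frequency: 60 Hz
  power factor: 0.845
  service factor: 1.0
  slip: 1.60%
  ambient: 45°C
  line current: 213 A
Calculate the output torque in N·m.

317 N·m

P_in = √3·V·I·cosφ = 1.732 × 208 × 213 × 0.845 = 64841 W
P_out = η·P_in = 0.908 × 64841 = 58876 W
n_s = 120×60/4 = 1800 rpm; n = 1800×(1−0.016) = 1771 rpm
ω = 2π×1771/60 = 185.5 rad/s
τ = P_out/ω = 58876/185.5 = 317 N·m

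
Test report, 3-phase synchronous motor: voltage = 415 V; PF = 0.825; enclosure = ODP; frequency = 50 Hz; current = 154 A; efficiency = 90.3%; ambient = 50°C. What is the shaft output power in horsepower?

P_in = √3·V·I·cosφ = 1.732 × 415 × 154 × 0.825 = 91321 W
P_out = η·P_in = 0.903 × 91321 = 82463 W
= 82463/746 = 111 HP

111 HP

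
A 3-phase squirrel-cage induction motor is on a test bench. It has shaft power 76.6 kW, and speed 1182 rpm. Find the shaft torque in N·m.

ω = 2π × 1182/60 = 123.8 rad/s
τ = P/ω = 76600/123.8 = 619 N·m

619 N·m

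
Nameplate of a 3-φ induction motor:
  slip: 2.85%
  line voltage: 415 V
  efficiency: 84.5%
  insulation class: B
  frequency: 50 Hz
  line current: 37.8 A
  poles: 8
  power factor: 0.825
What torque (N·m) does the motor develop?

P_in = √3·V·I·cosφ = 1.732 × 415 × 37.8 × 0.825 = 22415 W
P_out = η·P_in = 0.845 × 22415 = 18941 W
n_s = 120×50/8 = 750 rpm; n = 750×(1−0.0285) = 729 rpm
ω = 2π×729/60 = 76.34 rad/s
τ = P_out/ω = 18941/76.34 = 248 N·m

248 N·m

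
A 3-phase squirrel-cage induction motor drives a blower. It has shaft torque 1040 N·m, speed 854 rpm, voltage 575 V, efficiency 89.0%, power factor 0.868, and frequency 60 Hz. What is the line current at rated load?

121 A

ω = 2π×854/60 = 89.43 rad/s; P_out = τω = 1040 × 89.43 = 93007 W
P_in = P_out / η = 93007 / 0.890 = 104502 W
I_L = P_in / (√3·V_L·cosφ) = 104502 / (1.732 × 575 × 0.868) = 121 A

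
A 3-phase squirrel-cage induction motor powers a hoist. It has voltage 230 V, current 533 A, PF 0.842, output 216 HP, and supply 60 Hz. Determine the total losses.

17.6 kW

P_in = √3·V·I·cosφ = 1.732×230×533×0.842 = 178778 W
P_out = 216×746 = 161136 W
Losses = P_in − P_out = 178778 − 161136 = 17642 W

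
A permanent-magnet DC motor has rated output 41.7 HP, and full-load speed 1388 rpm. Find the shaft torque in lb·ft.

P_out = 41.7 × 746 = 31108 W
ω = 2π × 1388/60 = 145.4 rad/s
τ = P_out/ω = 31108/145.4 = 213.9 N·m
In lb·ft: 213.9/1.356 = 158 lb·ft

158 lb·ft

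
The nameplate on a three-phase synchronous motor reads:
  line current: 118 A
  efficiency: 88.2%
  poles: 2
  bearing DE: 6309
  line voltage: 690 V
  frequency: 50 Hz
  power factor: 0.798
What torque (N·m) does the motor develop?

P_in = √3·V·I·cosφ = 1.732 × 690 × 118 × 0.798 = 112534 W
P_out = η·P_in = 0.882 × 112534 = 99255 W
n = n_s = 120×50/2 = 3000 rpm (synchronous)
ω = 2π×3000/60 = 314.2 rad/s
τ = P_out/ω = 99255/314.2 = 316 N·m

316 N·m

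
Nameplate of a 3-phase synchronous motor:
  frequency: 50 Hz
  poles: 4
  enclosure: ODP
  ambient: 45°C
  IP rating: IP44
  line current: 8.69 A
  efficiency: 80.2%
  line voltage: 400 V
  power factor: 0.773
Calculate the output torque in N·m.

23.8 N·m

P_in = √3·V·I·cosφ = 1.732 × 400 × 8.69 × 0.773 = 4654 W
P_out = η·P_in = 0.802 × 4654 = 3733 W
n = n_s = 120×50/4 = 1500 rpm (synchronous)
ω = 2π×1500/60 = 157.1 rad/s
τ = P_out/ω = 3733/157.1 = 23.8 N·m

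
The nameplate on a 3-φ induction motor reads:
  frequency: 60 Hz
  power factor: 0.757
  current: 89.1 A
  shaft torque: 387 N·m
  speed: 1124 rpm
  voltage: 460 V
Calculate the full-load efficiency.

84.8 %

ω = 2π × 1124/60 = 117.7 rad/s; P_out = τω = 387 × 117.7 = 45550 W
P_in = √3·V_L·I_L·cosφ = 1.732 × 460 × 89.1 × 0.757 = 53738 W
η = P_out / P_in = 45550 / 53738 = 0.848 = 84.8%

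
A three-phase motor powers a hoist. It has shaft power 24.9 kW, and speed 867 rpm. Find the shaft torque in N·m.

ω = 2π × 867/60 = 90.79 rad/s
τ = P/ω = 24900/90.79 = 274 N·m

274 N·m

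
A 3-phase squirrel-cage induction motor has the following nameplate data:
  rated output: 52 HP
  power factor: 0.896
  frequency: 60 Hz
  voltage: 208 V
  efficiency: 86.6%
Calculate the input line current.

P_out = 52 × 746 = 38792 W
P_in = P_out / η = 38792 / 0.866 = 44794 W
I_L = P_in / (√3·V_L·cosφ) = 44794 / (1.732 × 208 × 0.896) = 139 A

139 A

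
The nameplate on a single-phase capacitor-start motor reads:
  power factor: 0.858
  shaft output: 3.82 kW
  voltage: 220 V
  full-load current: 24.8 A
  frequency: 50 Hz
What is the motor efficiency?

P_out = 3.82 kW = 3820 W
P_in = V·I·cosφ = 220 × 24.8 × 0.858 = 4681 W
η = P_out / P_in = 3820 / 4681 = 0.816 = 81.6%

81.6 %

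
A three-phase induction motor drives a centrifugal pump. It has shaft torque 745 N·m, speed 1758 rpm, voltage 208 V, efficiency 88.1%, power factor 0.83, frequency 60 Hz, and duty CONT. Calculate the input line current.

521 A

ω = 2π×1758/60 = 184.1 rad/s; P_out = τω = 745 × 184.1 = 137155 W
P_in = P_out / η = 137155 / 0.881 = 155681 W
I_L = P_in / (√3·V_L·cosφ) = 155681 / (1.732 × 208 × 0.83) = 521 A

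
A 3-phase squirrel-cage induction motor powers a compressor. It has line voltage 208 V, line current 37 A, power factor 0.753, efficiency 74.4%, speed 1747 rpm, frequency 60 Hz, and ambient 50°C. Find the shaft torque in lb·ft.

P_in = √3·V·I·cosφ = 1.732 × 208 × 37 × 0.753 = 10037 W
P_out = η·P_in = 0.744 × 10037 = 7468 W
n = 1747 rpm
ω = 2π×1747/60 = 182.9 rad/s
τ = P_out/ω = 7468/182.9 = 40.83 N·m
In lb·ft: 40.83/1.356 = 30.1 lb·ft

30.1 lb·ft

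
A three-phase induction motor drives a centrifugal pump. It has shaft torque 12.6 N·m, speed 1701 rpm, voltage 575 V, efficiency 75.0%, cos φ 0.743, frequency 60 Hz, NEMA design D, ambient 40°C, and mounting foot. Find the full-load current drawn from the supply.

ω = 2π×1701/60 = 178.1 rad/s; P_out = τω = 12.6 × 178.1 = 2244 W
P_in = P_out / η = 2244 / 0.750 = 2992 W
I_L = P_in / (√3·V_L·cosφ) = 2992 / (1.732 × 575 × 0.743) = 4.04 A

4.04 A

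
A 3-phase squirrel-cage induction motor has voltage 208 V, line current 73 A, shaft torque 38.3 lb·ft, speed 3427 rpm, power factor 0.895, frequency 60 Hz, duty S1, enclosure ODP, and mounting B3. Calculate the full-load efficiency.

τ = 38.3 lb·ft × 1.356 = 51.93 N·m
ω = 2π × 3427/60 = 358.9 rad/s; P_out = τω = 51.93 × 358.9 = 18638 W
P_in = √3·V_L·I_L·cosφ = 1.732 × 208 × 73 × 0.895 = 23537 W
η = P_out / P_in = 18638 / 23537 = 0.792 = 79.2%

79.2 %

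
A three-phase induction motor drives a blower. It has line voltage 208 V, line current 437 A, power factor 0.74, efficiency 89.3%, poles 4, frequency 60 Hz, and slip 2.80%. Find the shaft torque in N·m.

568 N·m

P_in = √3·V·I·cosφ = 1.732 × 208 × 437 × 0.74 = 116500 W
P_out = η·P_in = 0.893 × 116500 = 104035 W
n_s = 120×60/4 = 1800 rpm; n = 1800×(1−0.028) = 1750 rpm
ω = 2π×1750/60 = 183.3 rad/s
τ = P_out/ω = 104035/183.3 = 568 N·m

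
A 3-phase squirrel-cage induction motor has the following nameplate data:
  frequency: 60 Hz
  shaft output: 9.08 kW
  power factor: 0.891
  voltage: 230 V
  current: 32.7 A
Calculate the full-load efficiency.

78.2 %

P_out = 9.08 kW = 9080 W
P_in = √3·V_L·I_L·cosφ = 1.732 × 230 × 32.7 × 0.891 = 11606 W
η = P_out / P_in = 9080 / 11606 = 0.782 = 78.2%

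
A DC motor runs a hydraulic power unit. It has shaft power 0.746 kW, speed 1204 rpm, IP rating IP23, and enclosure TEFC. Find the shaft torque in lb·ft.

4.36 lb·ft

ω = 2π × 1204/60 = 126.1 rad/s
τ = P/ω = 746/126.1 = 5.916 N·m
In lb·ft: 5.916/1.356 = 4.36 lb·ft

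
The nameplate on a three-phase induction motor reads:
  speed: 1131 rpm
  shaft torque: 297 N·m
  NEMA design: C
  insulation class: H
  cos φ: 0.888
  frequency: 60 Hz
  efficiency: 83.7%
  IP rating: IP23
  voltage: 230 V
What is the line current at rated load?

119 A

ω = 2π×1131/60 = 118.4 rad/s; P_out = τω = 297 × 118.4 = 35165 W
P_in = P_out / η = 35165 / 0.837 = 42013 W
I_L = P_in / (√3·V_L·cosφ) = 42013 / (1.732 × 230 × 0.888) = 119 A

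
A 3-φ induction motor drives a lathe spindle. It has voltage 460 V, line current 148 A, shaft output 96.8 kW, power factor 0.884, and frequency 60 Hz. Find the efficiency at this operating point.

92.9 %

P_out = 96.8 kW = 96800 W
P_in = √3·V_L·I_L·cosφ = 1.732 × 460 × 148 × 0.884 = 104236 W
η = P_out / P_in = 96800 / 104236 = 0.929 = 92.9%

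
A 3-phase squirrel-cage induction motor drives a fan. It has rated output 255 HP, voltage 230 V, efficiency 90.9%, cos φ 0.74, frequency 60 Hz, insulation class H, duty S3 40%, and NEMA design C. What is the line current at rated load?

P_out = 255 × 746 = 190230 W
P_in = P_out / η = 190230 / 0.909 = 209274 W
I_L = P_in / (√3·V_L·cosφ) = 209274 / (1.732 × 230 × 0.74) = 710 A

710 A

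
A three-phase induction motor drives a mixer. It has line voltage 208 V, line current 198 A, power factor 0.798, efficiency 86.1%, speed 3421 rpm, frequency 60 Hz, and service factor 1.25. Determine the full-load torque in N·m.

137 N·m

P_in = √3·V·I·cosφ = 1.732 × 208 × 198 × 0.798 = 56922 W
P_out = η·P_in = 0.861 × 56922 = 49010 W
n = 3421 rpm
ω = 2π×3421/60 = 358.2 rad/s
τ = P_out/ω = 49010/358.2 = 137 N·m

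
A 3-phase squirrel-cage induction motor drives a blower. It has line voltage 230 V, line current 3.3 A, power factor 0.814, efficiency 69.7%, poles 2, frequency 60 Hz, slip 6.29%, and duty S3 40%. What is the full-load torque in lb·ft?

P_in = √3·V·I·cosφ = 1.732 × 230 × 3.3 × 0.814 = 1070 W
P_out = η·P_in = 0.697 × 1070 = 746 W
n_s = 120×60/2 = 3600 rpm; n = 3600×(1−0.0629) = 3374 rpm
ω = 2π×3374/60 = 353.3 rad/s
τ = P_out/ω = 746/353.3 = 2.112 N·m
In lb·ft: 2.112/1.356 = 1.56 lb·ft

1.56 lb·ft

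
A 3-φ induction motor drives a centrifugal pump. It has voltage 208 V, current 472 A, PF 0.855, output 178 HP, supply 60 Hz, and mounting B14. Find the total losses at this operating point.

P_in = √3·V·I·cosφ = 1.732×208×472×0.855 = 145385 W
P_out = 178×746 = 132788 W
Losses = P_in − P_out = 145385 − 132788 = 12597 W

12.6 kW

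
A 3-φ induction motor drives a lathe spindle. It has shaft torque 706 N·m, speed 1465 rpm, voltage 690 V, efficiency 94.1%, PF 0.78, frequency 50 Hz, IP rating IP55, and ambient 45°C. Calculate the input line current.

123 A

ω = 2π×1465/60 = 153.4 rad/s; P_out = τω = 706 × 153.4 = 108300 W
P_in = P_out / η = 108300 / 0.941 = 115090 W
I_L = P_in / (√3·V_L·cosφ) = 115090 / (1.732 × 690 × 0.78) = 123 A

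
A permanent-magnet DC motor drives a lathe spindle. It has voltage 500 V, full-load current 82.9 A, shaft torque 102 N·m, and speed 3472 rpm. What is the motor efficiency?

ω = 2π × 3472/60 = 363.6 rad/s; P_out = τω = 102 × 363.6 = 37087 W
P_in = V·I = 500 × 82.9 = 41450 W
η = P_out / P_in = 37087 / 41450 = 0.895 = 89.5%

89.5 %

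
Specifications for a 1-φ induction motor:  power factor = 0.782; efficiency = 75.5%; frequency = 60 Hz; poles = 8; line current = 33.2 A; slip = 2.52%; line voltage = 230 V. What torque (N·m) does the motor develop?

P_in = V·I·cosφ = 230 × 33.2 × 0.782 = 5971 W
P_out = η·P_in = 0.755 × 5971 = 4508 W
n_s = 120×60/8 = 900 rpm; n = 900×(1−0.0252) = 877 rpm
ω = 2π×877/60 = 91.84 rad/s
τ = P_out/ω = 4508/91.84 = 49.1 N·m

49.1 N·m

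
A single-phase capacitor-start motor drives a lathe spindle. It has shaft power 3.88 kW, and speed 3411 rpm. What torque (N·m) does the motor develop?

10.9 N·m

ω = 2π × 3411/60 = 357.2 rad/s
τ = P/ω = 3880/357.2 = 10.9 N·m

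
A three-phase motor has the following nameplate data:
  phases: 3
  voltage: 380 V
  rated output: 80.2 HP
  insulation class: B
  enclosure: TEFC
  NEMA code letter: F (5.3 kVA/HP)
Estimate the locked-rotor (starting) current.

S_LR = 5.3 × 80.2 = 425.06 kVA
I_LR = S_LR/(√3·V_L) = 425060/(1.732×380) = 646 A

646 A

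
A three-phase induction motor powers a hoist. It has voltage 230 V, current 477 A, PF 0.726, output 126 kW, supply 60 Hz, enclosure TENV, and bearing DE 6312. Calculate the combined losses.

12 kW

P_in = √3·V·I·cosφ = 1.732×230×477×0.726 = 137953 W
P_out = 126000 W
Losses = P_in − P_out = 137953 − 126000 = 11953 W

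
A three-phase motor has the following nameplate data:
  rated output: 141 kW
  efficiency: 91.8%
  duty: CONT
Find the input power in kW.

P_out = 141000 W
P_in = P_out/η = 141000/0.918 = 153595 W = 154 kW

154 kW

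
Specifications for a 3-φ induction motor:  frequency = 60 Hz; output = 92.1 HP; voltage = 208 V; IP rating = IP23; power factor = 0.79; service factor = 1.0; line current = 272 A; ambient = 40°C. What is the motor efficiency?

88.8 %

P_out = 92.1 × 746 = 68707 W
P_in = √3·V_L·I_L·cosφ = 1.732 × 208 × 272 × 0.79 = 77412 W
η = P_out / P_in = 68707 / 77412 = 0.888 = 88.8%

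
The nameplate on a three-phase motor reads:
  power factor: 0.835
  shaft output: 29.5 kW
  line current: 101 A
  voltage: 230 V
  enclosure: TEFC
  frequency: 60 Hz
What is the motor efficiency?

87.8 %

P_out = 29.5 kW = 29500 W
P_in = √3·V_L·I_L·cosφ = 1.732 × 230 × 101 × 0.835 = 33596 W
η = P_out / P_in = 29500 / 33596 = 0.878 = 87.8%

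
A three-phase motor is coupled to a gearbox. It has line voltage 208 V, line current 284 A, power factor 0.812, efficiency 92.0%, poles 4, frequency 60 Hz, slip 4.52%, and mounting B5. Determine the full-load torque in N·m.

P_in = √3·V·I·cosφ = 1.732 × 208 × 284 × 0.812 = 83078 W
P_out = η·P_in = 0.92 × 83078 = 76432 W
n_s = 120×60/4 = 1800 rpm; n = 1800×(1−0.0452) = 1719 rpm
ω = 2π×1719/60 = 180 rad/s
τ = P_out/ω = 76432/180 = 425 N·m

425 N·m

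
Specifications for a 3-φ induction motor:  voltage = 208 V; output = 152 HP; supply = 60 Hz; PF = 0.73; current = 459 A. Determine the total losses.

7.32 kW

P_in = √3·V·I·cosφ = 1.732×208×459×0.73 = 120711 W
P_out = 152×746 = 113392 W
Losses = P_in − P_out = 120711 − 113392 = 7319 W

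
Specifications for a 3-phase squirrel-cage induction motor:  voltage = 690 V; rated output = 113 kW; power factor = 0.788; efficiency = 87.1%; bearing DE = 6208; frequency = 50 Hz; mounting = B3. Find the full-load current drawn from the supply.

P_out = 113 kW = 113000 W
P_in = P_out / η = 113000 / 0.871 = 129736 W
I_L = P_in / (√3·V_L·cosφ) = 129736 / (1.732 × 690 × 0.788) = 138 A

138 A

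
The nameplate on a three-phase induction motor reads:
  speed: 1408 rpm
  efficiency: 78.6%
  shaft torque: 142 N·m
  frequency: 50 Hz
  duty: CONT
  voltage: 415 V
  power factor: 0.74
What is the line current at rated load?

50.1 A

ω = 2π×1408/60 = 147.4 rad/s; P_out = τω = 142 × 147.4 = 20931 W
P_in = P_out / η = 20931 / 0.786 = 26630 W
I_L = P_in / (√3·V_L·cosφ) = 26630 / (1.732 × 415 × 0.74) = 50.1 A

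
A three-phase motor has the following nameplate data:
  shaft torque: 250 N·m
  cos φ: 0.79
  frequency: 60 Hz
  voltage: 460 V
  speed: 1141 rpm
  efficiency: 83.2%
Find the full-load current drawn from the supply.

ω = 2π×1141/60 = 119.5 rad/s; P_out = τω = 250 × 119.5 = 29875 W
P_in = P_out / η = 29875 / 0.832 = 35907 W
I_L = P_in / (√3·V_L·cosφ) = 35907 / (1.732 × 460 × 0.79) = 57 A

57 A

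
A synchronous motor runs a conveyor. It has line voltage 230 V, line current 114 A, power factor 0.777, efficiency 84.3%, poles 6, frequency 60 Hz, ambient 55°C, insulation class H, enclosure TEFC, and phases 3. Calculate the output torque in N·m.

237 N·m

P_in = √3·V·I·cosφ = 1.732 × 230 × 114 × 0.777 = 35286 W
P_out = η·P_in = 0.843 × 35286 = 29746 W
n = n_s = 120×60/6 = 1200 rpm (synchronous)
ω = 2π×1200/60 = 125.7 rad/s
τ = P_out/ω = 29746/125.7 = 237 N·m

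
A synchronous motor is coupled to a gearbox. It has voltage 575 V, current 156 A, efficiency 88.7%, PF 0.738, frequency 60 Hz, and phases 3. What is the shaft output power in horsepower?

136 HP

P_in = √3·V·I·cosφ = 1.732 × 575 × 156 × 0.738 = 114656 W
P_out = η·P_in = 0.887 × 114656 = 101700 W
= 101700/746 = 136 HP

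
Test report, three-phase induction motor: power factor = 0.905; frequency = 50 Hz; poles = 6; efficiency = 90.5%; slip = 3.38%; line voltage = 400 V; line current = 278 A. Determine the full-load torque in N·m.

P_in = √3·V·I·cosφ = 1.732 × 400 × 278 × 0.905 = 174302 W
P_out = η·P_in = 0.905 × 174302 = 157743 W
n_s = 120×50/6 = 1000 rpm; n = 1000×(1−0.0338) = 966 rpm
ω = 2π×966/60 = 101.2 rad/s
τ = P_out/ω = 157743/101.2 = 1560 N·m

1560 N·m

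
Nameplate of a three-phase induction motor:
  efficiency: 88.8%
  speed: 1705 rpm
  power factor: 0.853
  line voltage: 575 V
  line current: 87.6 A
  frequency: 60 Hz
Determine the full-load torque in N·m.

P_in = √3·V·I·cosφ = 1.732 × 575 × 87.6 × 0.853 = 74416 W
P_out = η·P_in = 0.888 × 74416 = 66081 W
n = 1705 rpm
ω = 2π×1705/60 = 178.5 rad/s
τ = P_out/ω = 66081/178.5 = 370 N·m

370 N·m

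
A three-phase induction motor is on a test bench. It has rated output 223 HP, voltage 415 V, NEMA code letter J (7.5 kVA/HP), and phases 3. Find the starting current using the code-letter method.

S_LR = 7.5 × 223 = 1672.5 kVA
I_LR = S_LR/(√3·V_L) = 1672500/(1.732×415) = 2330 A

2330 A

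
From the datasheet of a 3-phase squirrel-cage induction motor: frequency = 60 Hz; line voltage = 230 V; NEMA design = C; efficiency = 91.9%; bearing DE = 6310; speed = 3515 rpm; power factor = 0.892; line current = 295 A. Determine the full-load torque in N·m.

P_in = √3·V·I·cosφ = 1.732 × 230 × 295 × 0.892 = 104824 W
P_out = η·P_in = 0.919 × 104824 = 96333 W
n = 3515 rpm
ω = 2π×3515/60 = 368.1 rad/s
τ = P_out/ω = 96333/368.1 = 262 N·m

262 N·m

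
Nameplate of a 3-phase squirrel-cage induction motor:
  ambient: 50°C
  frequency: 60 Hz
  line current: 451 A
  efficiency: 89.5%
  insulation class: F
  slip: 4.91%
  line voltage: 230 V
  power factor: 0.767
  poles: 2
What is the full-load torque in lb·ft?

254 lb·ft

P_in = √3·V·I·cosφ = 1.732 × 230 × 451 × 0.767 = 137799 W
P_out = η·P_in = 0.895 × 137799 = 123330 W
n_s = 120×60/2 = 3600 rpm; n = 3600×(1−0.0491) = 3423 rpm
ω = 2π×3423/60 = 358.5 rad/s
τ = P_out/ω = 123330/358.5 = 344 N·m
In lb·ft: 344/1.356 = 254 lb·ft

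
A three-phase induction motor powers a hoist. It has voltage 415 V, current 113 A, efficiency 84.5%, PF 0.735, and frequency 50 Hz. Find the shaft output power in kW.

50.4 kW

P_in = √3·V·I·cosφ = 1.732 × 415 × 113 × 0.735 = 59698 W
P_out = η·P_in = 0.845 × 59698 = 50445 W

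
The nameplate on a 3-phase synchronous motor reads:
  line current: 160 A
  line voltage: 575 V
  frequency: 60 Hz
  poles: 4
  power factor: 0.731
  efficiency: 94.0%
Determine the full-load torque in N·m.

P_in = √3·V·I·cosφ = 1.732 × 575 × 160 × 0.731 = 116480 W
P_out = η·P_in = 0.94 × 116480 = 109491 W
n = n_s = 120×60/4 = 1800 rpm (synchronous)
ω = 2π×1800/60 = 188.5 rad/s
τ = P_out/ω = 109491/188.5 = 581 N·m

581 N·m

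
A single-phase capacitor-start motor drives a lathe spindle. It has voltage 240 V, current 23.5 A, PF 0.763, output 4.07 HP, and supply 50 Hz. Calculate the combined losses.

1270 W

P_in = V·I·cosφ = 240×23.5×0.763 = 4303 W
P_out = 4.07×746 = 3036 W
Losses = P_in − P_out = 4303 − 3036 = 1267 W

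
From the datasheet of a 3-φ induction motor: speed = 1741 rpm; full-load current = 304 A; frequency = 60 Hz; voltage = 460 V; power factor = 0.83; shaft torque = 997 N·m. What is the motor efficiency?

90.4 %

ω = 2π × 1741/60 = 182.3 rad/s; P_out = τω = 997 × 182.3 = 181753 W
P_in = √3·V_L·I_L·cosφ = 1.732 × 460 × 304 × 0.83 = 201028 W
η = P_out / P_in = 181753 / 201028 = 0.904 = 90.4%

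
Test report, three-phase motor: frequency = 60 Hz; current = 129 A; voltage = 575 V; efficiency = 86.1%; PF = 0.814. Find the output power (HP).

P_in = √3·V·I·cosφ = 1.732 × 575 × 129 × 0.814 = 104575 W
P_out = η·P_in = 0.861 × 104575 = 90039 W
= 90039/746 = 121 HP

121 HP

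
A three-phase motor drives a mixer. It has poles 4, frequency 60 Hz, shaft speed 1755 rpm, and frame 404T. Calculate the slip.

2.5 %

n_s = 120f/p = 120×60/4 = 1800 rpm
s = (n_s − n)/n_s = (1800 − 1755)/1800 = 0.0250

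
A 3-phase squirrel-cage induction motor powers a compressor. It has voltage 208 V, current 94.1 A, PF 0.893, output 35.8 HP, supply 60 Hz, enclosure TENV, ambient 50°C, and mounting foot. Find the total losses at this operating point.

P_in = √3·V·I·cosφ = 1.732×208×94.1×0.893 = 30273 W
P_out = 35.8×746 = 26707 W
Losses = P_in − P_out = 30273 − 26707 = 3566 W

3.57 kW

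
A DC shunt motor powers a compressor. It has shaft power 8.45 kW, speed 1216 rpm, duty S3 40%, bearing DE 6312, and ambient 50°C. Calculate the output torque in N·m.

ω = 2π × 1216/60 = 127.3 rad/s
τ = P/ω = 8450/127.3 = 66.4 N·m

66.4 N·m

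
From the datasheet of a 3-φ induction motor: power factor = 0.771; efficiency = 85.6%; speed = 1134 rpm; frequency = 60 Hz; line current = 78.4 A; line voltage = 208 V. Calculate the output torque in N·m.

157 N·m

P_in = √3·V·I·cosφ = 1.732 × 208 × 78.4 × 0.771 = 21776 W
P_out = η·P_in = 0.856 × 21776 = 18640 W
n = 1134 rpm
ω = 2π×1134/60 = 118.8 rad/s
τ = P_out/ω = 18640/118.8 = 157 N·m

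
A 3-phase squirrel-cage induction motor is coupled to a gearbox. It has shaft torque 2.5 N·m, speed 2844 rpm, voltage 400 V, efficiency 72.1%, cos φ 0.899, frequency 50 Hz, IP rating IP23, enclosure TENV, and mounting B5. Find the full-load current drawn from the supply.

1.66 A

ω = 2π×2844/60 = 297.8 rad/s; P_out = τω = 2.5 × 297.8 = 745 W
P_in = P_out / η = 745 / 0.721 = 1033 W
I_L = P_in / (√3·V_L·cosφ) = 1033 / (1.732 × 400 × 0.899) = 1.66 A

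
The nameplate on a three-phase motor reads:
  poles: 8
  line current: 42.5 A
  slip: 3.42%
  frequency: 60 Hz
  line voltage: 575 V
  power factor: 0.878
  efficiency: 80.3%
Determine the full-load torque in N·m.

328 N·m

P_in = √3·V·I·cosφ = 1.732 × 575 × 42.5 × 0.878 = 37162 W
P_out = η·P_in = 0.803 × 37162 = 29841 W
n_s = 120×60/8 = 900 rpm; n = 900×(1−0.0342) = 869 rpm
ω = 2π×869/60 = 91 rad/s
τ = P_out/ω = 29841/91 = 328 N·m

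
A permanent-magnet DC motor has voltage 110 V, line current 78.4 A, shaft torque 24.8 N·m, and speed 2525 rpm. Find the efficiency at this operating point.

76.0 %

ω = 2π × 2525/60 = 264.4 rad/s; P_out = τω = 24.8 × 264.4 = 6557 W
P_in = V·I = 110 × 78.4 = 8624 W
η = P_out / P_in = 6557 / 8624 = 0.760 = 76.0%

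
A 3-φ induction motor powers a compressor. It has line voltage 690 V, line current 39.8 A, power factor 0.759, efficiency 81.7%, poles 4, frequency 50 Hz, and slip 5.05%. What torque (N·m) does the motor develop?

P_in = √3·V·I·cosφ = 1.732 × 690 × 39.8 × 0.759 = 36101 W
P_out = η·P_in = 0.817 × 36101 = 29495 W
n_s = 120×50/4 = 1500 rpm; n = 1500×(1−0.0505) = 1424 rpm
ω = 2π×1424/60 = 149.1 rad/s
τ = P_out/ω = 29495/149.1 = 198 N·m

198 N·m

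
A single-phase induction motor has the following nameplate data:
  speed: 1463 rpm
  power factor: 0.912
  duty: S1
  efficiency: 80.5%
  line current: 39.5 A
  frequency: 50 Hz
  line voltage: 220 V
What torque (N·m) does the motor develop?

41.6 N·m

P_in = V·I·cosφ = 220 × 39.5 × 0.912 = 7925 W
P_out = η·P_in = 0.805 × 7925 = 6380 W
n = 1463 rpm
ω = 2π×1463/60 = 153.2 rad/s
τ = P_out/ω = 6380/153.2 = 41.6 N·m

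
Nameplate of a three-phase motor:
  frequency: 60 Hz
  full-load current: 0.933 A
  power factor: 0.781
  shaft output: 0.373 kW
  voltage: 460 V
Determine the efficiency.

P_out = 0.373 kW = 373 W
P_in = √3·V_L·I_L·cosφ = 1.732 × 460 × 0.933 × 0.781 = 581 W
η = P_out / P_in = 373 / 581 = 0.642 = 64.2%

64.2 %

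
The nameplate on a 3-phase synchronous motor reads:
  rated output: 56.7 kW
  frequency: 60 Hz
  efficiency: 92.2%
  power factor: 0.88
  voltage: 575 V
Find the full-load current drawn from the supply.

P_out = 56.7 kW = 56700 W
P_in = P_out / η = 56700 / 0.922 = 61497 W
I_L = P_in / (√3·V_L·cosφ) = 61497 / (1.732 × 575 × 0.88) = 70.2 A

70.2 A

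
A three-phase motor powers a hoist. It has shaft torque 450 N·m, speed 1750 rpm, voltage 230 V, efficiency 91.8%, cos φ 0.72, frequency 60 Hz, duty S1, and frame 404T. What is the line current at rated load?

ω = 2π×1750/60 = 183.3 rad/s; P_out = τω = 450 × 183.3 = 82485 W
P_in = P_out / η = 82485 / 0.918 = 89853 W
I_L = P_in / (√3·V_L·cosφ) = 89853 / (1.732 × 230 × 0.72) = 313 A

313 A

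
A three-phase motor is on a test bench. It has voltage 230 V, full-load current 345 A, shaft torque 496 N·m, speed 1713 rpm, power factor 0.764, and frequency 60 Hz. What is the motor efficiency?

84.7 %

ω = 2π × 1713/60 = 179.4 rad/s; P_out = τω = 496 × 179.4 = 88982 W
P_in = √3·V_L·I_L·cosφ = 1.732 × 230 × 345 × 0.764 = 105000 W
η = P_out / P_in = 88982 / 105000 = 0.847 = 84.7%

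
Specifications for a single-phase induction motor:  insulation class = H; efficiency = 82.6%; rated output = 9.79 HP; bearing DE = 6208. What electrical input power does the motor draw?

P_out = 9.79 × 746 = 7303 W
P_in = P_out/η = 7303/0.826 = 8841 W = 8.84 kW

8.84 kW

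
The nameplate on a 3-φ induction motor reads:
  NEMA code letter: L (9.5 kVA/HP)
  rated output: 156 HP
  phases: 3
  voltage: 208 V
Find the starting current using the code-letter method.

4110 A

S_LR = 9.5 × 156 = 1482 kVA
I_LR = S_LR/(√3·V_L) = 1482000/(1.732×208) = 4110 A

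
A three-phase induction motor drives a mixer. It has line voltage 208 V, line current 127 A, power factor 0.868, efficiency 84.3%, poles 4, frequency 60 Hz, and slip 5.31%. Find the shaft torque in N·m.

P_in = √3·V·I·cosφ = 1.732 × 208 × 127 × 0.868 = 39713 W
P_out = η·P_in = 0.843 × 39713 = 33478 W
n_s = 120×60/4 = 1800 rpm; n = 1800×(1−0.0531) = 1704 rpm
ω = 2π×1704/60 = 178.4 rad/s
τ = P_out/ω = 33478/178.4 = 188 N·m

188 N·m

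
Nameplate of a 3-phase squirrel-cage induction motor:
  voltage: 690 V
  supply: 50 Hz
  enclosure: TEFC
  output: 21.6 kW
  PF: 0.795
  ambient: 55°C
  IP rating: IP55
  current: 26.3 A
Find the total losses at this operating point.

P_in = √3·V·I·cosφ = 1.732×690×26.3×0.795 = 24987 W
P_out = 21600 W
Losses = P_in − P_out = 24987 − 21600 = 3387 W

3.39 kW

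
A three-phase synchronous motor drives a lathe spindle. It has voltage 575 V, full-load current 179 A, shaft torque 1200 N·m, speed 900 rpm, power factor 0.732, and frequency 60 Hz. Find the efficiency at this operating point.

86.7 %

ω = 2π × 900/60 = 94.25 rad/s; P_out = τω = 1200 × 94.25 = 113100 W
P_in = √3·V_L·I_L·cosφ = 1.732 × 575 × 179 × 0.732 = 130491 W
η = P_out / P_in = 113100 / 130491 = 0.867 = 86.7%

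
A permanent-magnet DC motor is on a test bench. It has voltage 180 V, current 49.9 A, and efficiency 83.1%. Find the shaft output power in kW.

7.46 kW

P_in = V·I = 180 × 49.9 = 8982 W
P_out = η·P_in = 0.831 × 8982 = 7464 W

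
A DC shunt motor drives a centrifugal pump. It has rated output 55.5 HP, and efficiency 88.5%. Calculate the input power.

P_out = 55.5 × 746 = 41403 W
P_in = P_out/η = 41403/0.885 = 46783 W = 46.8 kW

46.8 kW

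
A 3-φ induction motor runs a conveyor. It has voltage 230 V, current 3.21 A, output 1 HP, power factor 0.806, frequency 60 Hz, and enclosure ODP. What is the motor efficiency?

72.4 %

P_out = 1 × 746 = 746 W
P_in = √3·V_L·I_L·cosφ = 1.732 × 230 × 3.21 × 0.806 = 1031 W
η = P_out / P_in = 746 / 1031 = 0.724 = 72.4%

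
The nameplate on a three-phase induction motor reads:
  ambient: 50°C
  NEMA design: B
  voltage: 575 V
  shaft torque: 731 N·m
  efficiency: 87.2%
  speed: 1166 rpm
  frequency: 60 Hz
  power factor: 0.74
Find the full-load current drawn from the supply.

ω = 2π×1166/60 = 122.1 rad/s; P_out = τω = 731 × 122.1 = 89255 W
P_in = P_out / η = 89255 / 0.872 = 102357 W
I_L = P_in / (√3·V_L·cosφ) = 102357 / (1.732 × 575 × 0.74) = 139 A

139 A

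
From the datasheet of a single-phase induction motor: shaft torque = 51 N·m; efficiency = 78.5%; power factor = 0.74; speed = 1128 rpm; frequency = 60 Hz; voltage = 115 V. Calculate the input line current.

ω = 2π×1128/60 = 118.1 rad/s; P_out = τω = 51 × 118.1 = 6023 W
P_in = P_out / η = 6023 / 0.785 = 7673 W
I = P_in / (V·cosφ) = 7673 / (115 × 0.74) = 90.2 A

90.2 A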